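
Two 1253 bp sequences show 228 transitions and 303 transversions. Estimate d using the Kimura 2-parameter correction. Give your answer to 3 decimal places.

P = 228/1253 ≈ 0.181963 and Q = 303/1253 ≈ 0.24182.
Under the Kimura two-parameter model, d = −½ ln(1 − 2P − Q) − ¼ ln(1 − 2Q).
1 − 2P − Q = 0.394254, giving −½ ln(0.394254) = 0.465380.
1 − 2Q = 0.51636, giving −¼ ln(0.51636) = 0.165238.
d = 0.465380 + 0.165238 = 0.630618.

0.631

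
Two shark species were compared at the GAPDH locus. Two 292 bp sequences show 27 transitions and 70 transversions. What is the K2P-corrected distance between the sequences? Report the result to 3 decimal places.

P = 27/292 ≈ 0.092466 and Q = 70/292 ≈ 0.239726.
Under the Kimura two-parameter model, d = −½ ln(1 − 2P − Q) − ¼ ln(1 − 2Q).
1 − 2P − Q = 0.575342, giving −½ ln(0.575342) = 0.276395.
1 − 2Q = 0.520548, giving −¼ ln(0.520548) = 0.163218.
d = 0.276395 + 0.163218 = 0.439613.

0.440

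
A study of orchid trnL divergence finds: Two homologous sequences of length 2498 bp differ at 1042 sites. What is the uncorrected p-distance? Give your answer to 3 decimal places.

0.417

p = 1042/2498 = 0.417133… ≈ 0.417 (to 3 d.p.).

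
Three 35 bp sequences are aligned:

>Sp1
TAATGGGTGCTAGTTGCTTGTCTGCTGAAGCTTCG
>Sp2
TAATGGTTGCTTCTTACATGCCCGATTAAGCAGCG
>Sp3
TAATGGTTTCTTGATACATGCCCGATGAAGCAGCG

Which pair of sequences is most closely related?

Sp1–Sp2: 11/35 differ, p = 0.314, d = 0.407.
Sp1–Sp3: 11/35 differ, p = 0.314, d = 0.407.
Sp2–Sp3: 4/35 differ, p = 0.114, d = 0.124.
The smallest distance is between Sp2 and Sp3.

Sp2 and Sp3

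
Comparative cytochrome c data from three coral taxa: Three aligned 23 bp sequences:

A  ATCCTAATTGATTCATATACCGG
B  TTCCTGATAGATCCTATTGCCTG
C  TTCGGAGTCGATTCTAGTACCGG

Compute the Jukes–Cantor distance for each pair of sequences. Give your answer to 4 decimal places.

A–B: 9/23 sites differ → p ≈ 0.391304, d = −0.75 ln(1 − 0.521739) = 0.553199 ≈ 0.5532.
A–C: 8/23 sites differ → p ≈ 0.347826, d = −0.75 ln(1 − 0.463768) = 0.467391 ≈ 0.4674.
B–C: 9/23 sites differ → p ≈ 0.391304, d = −0.75 ln(1 − 0.521739) = 0.553199 ≈ 0.5532.

d(A,B) = 0.5532, d(A,C) = 0.4674, d(B,C) = 0.5532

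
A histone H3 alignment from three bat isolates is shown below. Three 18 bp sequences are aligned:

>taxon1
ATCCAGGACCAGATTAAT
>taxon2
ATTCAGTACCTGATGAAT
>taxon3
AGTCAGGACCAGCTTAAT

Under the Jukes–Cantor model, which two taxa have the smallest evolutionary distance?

taxon1 and taxon3

taxon1–taxon2: 4/18 differ, p = 0.222, d = 0.264.
taxon1–taxon3: 3/18 differ, p = 0.167, d = 0.188.
taxon2–taxon3: 5/18 differ, p = 0.278, d = 0.347.
The smallest distance is between taxon1 and taxon3.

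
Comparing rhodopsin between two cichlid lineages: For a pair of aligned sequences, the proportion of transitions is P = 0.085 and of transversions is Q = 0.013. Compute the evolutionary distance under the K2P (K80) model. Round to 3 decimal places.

Under the Kimura two-parameter model, d = −½ ln(1 − 2P − Q) − ¼ ln(1 − 2Q).
1 − 2P − Q = 0.817, giving −½ ln(0.817) = 0.101058.
1 − 2Q = 0.974, giving −¼ ln(0.974) = 0.006586.
d = 0.101058 + 0.006586 = 0.107644.

0.108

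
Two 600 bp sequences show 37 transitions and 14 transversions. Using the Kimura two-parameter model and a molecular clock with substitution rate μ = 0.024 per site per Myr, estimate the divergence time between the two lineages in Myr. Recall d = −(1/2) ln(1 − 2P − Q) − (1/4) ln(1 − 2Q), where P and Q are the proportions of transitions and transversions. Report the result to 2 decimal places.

1.90

P = 37/600 ≈ 0.061667 and Q = 14/600 ≈ 0.023333.
Under the Kimura two-parameter model, d = −½ ln(1 − 2P − Q) − ¼ ln(1 − 2Q).
1 − 2P − Q = 0.853333, giving −½ ln(0.853333) = 0.079303.
1 − 2Q = 0.953334, giving −¼ ln(0.953334) = 0.011947.
d = 0.079303 + 0.011947 = 0.091250.
Under a molecular clock d = 2μt, so t = d/(2μ) = 0.091250 / (2 × 0.024) = 1.90 Myr.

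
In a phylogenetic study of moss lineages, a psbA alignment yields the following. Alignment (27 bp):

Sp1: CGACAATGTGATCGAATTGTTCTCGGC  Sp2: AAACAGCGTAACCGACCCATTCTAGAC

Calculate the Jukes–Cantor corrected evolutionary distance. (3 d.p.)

0.673

The sequences differ at 12 of 27 sites, so p = 12/27 ≈ 0.444444.
d = −(3/4) ln(1 − 4p/3) = −0.75 ln(1 − 0.592592) = −0.75 ln(0.407408)
  = −0.75 × (-0.897940) = 0.673455 substitutions/site.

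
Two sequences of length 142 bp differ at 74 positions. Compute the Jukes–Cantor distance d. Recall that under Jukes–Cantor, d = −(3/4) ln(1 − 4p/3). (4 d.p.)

p = 74/142 ≈ 0.521127.
d = −(3/4) ln(1 − 4p/3) = −0.75 ln(1 − 0.694836) = −0.75 ln(0.305164)
  = −0.75 × (-1.186906) = 0.890180 substitutions/site.

0.8902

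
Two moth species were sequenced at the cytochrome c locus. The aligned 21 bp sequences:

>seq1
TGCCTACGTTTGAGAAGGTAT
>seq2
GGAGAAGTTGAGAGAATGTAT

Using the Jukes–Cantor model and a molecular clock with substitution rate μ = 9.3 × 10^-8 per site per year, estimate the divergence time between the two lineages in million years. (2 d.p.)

3.42

The sequences differ at 9 of 21 sites (1, 3, 4, 5, 7, 8, 10, 11, 17), so p = 9/21 ≈ 0.428571.
d = −(3/4) ln(1 − 4p/3) = −0.75 ln(1 − 0.571428) = −0.75 ln(0.428572)
  = −0.75 × (-0.847297) = 0.635473 substitutions/site.
Under a molecular clock d = 2μt, so t = d/(2μ) = 0.635473 / (2 × 9.3 × 10^-8) = 3.42 million years.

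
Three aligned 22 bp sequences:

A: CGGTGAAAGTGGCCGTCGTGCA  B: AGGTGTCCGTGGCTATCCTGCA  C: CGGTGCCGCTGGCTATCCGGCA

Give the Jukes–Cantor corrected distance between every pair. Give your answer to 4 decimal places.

d(A,B) = 0.4141, d(A,C) = 0.4975, d(B,C) = 0.2708

A–B: 7/22 sites differ → p ≈ 0.318182, d = −0.75 ln(1 − 0.424243) = 0.414052 ≈ 0.4141.
A–C: 8/22 sites differ → p ≈ 0.363636, d = −0.75 ln(1 − 0.484848) = 0.497470 ≈ 0.4975.
B–C: 5/22 sites differ → p ≈ 0.227273, d = −0.75 ln(1 − 0.303031) = 0.270761 ≈ 0.2708.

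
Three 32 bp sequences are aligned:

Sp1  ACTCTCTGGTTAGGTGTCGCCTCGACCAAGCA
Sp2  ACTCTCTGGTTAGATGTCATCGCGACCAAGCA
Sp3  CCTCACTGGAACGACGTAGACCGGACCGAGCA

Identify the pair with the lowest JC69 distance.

Sp1 and Sp2

Sp1–Sp2: 4/32 differ, p = 0.125, d = 0.137.
Sp1–Sp3: 12/32 differ, p = 0.375, d = 0.520.
Sp2–Sp3: 12/32 differ, p = 0.375, d = 0.520.
The smallest distance is between Sp1 and Sp2.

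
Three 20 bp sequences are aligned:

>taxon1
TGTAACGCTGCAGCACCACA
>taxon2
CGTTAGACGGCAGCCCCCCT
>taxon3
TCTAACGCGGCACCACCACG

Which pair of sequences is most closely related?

taxon1 and taxon3

taxon1–taxon2: 8/20 differ, p = 0.400, d = 0.572.
taxon1–taxon3: 4/20 differ, p = 0.200, d = 0.233.
taxon2–taxon3: 9/20 differ, p = 0.450, d = 0.687.
The smallest distance is between taxon1 and taxon3.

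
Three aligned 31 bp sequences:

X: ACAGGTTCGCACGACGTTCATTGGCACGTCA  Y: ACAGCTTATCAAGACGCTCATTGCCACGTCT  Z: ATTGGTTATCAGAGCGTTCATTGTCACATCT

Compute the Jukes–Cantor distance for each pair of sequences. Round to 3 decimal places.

d(X,Y) = 0.269, d(X,Z) = 0.422, d(Y,Z) = 0.367

X–Y: 7/31 sites differ → p ≈ 0.225806, d = −0.75 ln(1 − 0.301075) = 0.268659 ≈ 0.269.
X–Z: 10/31 sites differ → p ≈ 0.322581, d = −0.75 ln(1 − 0.430108) = 0.421731 ≈ 0.422.
Y–Z: 9/31 sites differ → p ≈ 0.290323, d = −0.75 ln(1 − 0.387097) = 0.367161 ≈ 0.367.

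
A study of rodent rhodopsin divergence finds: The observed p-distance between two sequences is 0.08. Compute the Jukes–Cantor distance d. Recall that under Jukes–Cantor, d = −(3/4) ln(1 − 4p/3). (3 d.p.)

0.085

d = −(3/4) ln(1 − 4p/3) = −0.75 ln(1 − 0.106667) = −0.75 ln(0.893333)
  = −0.75 × (-0.112796) = 0.084597 substitutions/site.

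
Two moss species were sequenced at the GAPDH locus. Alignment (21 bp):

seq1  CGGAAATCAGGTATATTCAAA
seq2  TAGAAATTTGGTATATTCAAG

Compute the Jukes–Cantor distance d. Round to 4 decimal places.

0.2865

The sequences differ at 5 of 21 sites (1, 2, 8, 9, 21), so p = 5/21 ≈ 0.238095.
d = −(3/4) ln(1 − 4p/3) = −0.75 ln(1 − 0.31746) = −0.75 ln(0.68254)
  = −0.75 × (-0.381934) = 0.286451 substitutions/site.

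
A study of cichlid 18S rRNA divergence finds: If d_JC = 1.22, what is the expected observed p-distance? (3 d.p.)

0.603

p = (3/4)(1 − e^(−4d/3)) = 0.75 × (1 − e^(-1.626667)) = 0.75 × (1 − 0.196584) = 0.602562.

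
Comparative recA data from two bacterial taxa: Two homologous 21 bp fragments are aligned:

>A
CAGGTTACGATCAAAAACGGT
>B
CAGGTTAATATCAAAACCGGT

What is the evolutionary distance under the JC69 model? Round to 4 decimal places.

0.1585

The sequences differ at 3 of 21 sites (8, 9, 17), so p = 3/21 ≈ 0.142857.
d = −(3/4) ln(1 − 4p/3) = −0.75 ln(1 − 0.190476) = −0.75 ln(0.809524)
  = −0.75 × (-0.211309) = 0.158482 substitutions/site.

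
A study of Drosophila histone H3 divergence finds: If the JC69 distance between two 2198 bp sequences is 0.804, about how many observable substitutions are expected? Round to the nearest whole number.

1084

Invert JC69: p = (3/4)(1 − e^(−4d/3)) = 0.75 × (1 − e^(-1.072)) = 0.75 × (1 − 0.342323) = 0.493258.
Expected differing sites = pL ≈ 0.493258 × 2198 = 1084.181084 ≈ 1084.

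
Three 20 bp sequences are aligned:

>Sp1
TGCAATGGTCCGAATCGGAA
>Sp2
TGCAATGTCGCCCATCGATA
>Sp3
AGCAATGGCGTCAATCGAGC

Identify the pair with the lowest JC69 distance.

Sp2 and Sp3

Sp1–Sp2: 7/20 differ, p = 0.350, d = 0.471.
Sp1–Sp3: 8/20 differ, p = 0.400, d = 0.572.
Sp2–Sp3: 6/20 differ, p = 0.300, d = 0.383.
The smallest distance is between Sp2 and Sp3.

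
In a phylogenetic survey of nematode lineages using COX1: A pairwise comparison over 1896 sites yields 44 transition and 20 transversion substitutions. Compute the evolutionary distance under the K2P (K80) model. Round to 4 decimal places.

0.0347

P = 44/1896 ≈ 0.023207 and Q = 20/1896 ≈ 0.010549.
Under the Kimura two-parameter model, d = −½ ln(1 − 2P − Q) − ¼ ln(1 − 2Q).
1 − 2P − Q = 0.943037, giving −½ ln(0.943037) = 0.029325.
1 − 2Q = 0.978902, giving −¼ ln(0.978902) = 0.005331.
d = 0.029325 + 0.005331 = 0.034656.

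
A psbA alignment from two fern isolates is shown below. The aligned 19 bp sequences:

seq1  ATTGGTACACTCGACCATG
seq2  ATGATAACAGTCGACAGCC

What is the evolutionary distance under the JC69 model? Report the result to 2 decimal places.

0.75

The sequences differ at 9 of 19 sites (3, 4, 5, 6, 10, 16, 17, 18, 19), so p = 9/19 ≈ 0.473684.
d = −(3/4) ln(1 − 4p/3) = −0.75 ln(1 − 0.631579) = −0.75 ln(0.368421)
  = −0.75 × (-0.998529) = 0.748897 substitutions/site.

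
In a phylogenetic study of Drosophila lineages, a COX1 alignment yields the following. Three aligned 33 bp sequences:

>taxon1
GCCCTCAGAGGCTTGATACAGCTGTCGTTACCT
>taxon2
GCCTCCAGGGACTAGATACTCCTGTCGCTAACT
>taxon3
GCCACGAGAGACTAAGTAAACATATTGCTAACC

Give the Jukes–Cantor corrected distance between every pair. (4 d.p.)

taxon1–taxon2: 9/33 sites differ → p ≈ 0.272727, d = −0.75 ln(1 − 0.363636) = 0.338988 ≈ 0.3390.
taxon1–taxon3: 15/33 sites differ → p ≈ 0.454545, d = −0.75 ln(1 − 0.60606) = 0.698667 ≈ 0.6987.
taxon2–taxon3: 11/33 sites differ → p ≈ 0.333333, d = −0.75 ln(1 − 0.444444) = 0.440839 ≈ 0.4408.

d(taxon1,taxon2) = 0.3390, d(taxon1,taxon3) = 0.6987, d(taxon2,taxon3) = 0.4408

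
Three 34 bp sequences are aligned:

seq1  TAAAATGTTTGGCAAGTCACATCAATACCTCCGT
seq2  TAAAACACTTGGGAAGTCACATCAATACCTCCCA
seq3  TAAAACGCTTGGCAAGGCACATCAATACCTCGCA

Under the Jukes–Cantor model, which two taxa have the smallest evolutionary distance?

seq1–seq2: 6/34 differ, p = 0.176, d = 0.201.
seq1–seq3: 6/34 differ, p = 0.176, d = 0.201.
seq2–seq3: 4/34 differ, p = 0.118, d = 0.128.
The smallest distance is between seq2 and seq3.

seq2 and seq3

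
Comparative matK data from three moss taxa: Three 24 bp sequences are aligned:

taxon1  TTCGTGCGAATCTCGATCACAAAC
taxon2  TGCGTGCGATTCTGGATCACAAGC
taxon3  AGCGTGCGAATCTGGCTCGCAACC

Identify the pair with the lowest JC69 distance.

taxon1–taxon2: 4/24 differ, p = 0.167, d = 0.188.
taxon1–taxon3: 6/24 differ, p = 0.250, d = 0.304.
taxon2–taxon3: 5/24 differ, p = 0.208, d = 0.244.
The smallest distance is between taxon1 and taxon2.

taxon1 and taxon2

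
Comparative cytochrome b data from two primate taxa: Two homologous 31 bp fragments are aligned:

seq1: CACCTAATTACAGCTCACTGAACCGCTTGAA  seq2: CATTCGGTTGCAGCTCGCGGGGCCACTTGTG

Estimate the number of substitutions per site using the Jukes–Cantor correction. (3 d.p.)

The sequences differ at 13 of 31 sites, so p = 13/31 ≈ 0.419355.
d = −(3/4) ln(1 − 4p/3) = −0.75 ln(1 − 0.55914) = −0.75 ln(0.44086)
  = −0.75 × (-0.819028) = 0.614271 substitutions/site.

0.614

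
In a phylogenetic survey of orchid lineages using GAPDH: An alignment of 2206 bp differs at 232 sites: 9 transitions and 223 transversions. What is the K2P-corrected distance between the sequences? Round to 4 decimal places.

P = 9/2206 ≈ 0.00408 and Q = 223/2206 ≈ 0.101088.
Under the Kimura two-parameter model, d = −½ ln(1 − 2P − Q) − ¼ ln(1 − 2Q).
1 − 2P − Q = 0.890752, giving −½ ln(0.890752) = 0.057845.
1 − 2Q = 0.797824, giving −¼ ln(0.797824) = 0.056467.
d = 0.057845 + 0.056467 = 0.114312.

0.1143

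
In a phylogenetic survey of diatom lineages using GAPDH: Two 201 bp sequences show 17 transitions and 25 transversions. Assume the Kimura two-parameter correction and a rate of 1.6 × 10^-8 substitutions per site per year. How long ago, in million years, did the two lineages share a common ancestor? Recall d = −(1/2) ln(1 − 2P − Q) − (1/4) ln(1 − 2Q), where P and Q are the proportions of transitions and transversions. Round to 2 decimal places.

P = 17/201 ≈ 0.084577 and Q = 25/201 ≈ 0.124378.
Under the Kimura two-parameter model, d = −½ ln(1 − 2P − Q) − ¼ ln(1 − 2Q).
1 − 2P − Q = 0.706468, giving −½ ln(0.706468) = 0.173739.
1 − 2Q = 0.751244, giving −¼ ln(0.751244) = 0.071506.
d = 0.173739 + 0.071506 = 0.245245.
Under a molecular clock d = 2μt, so t = d/(2μ) = 0.245245 / (2 × 1.6 × 10^-8) = 7.66 million years.

7.66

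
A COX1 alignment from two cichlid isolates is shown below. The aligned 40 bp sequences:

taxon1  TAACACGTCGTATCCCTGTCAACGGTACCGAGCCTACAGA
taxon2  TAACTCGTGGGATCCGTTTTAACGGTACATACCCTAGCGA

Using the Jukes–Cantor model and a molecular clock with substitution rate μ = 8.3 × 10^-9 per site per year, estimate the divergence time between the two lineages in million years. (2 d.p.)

The sequences differ at 11 of 40 sites, so p = 11/40 = 0.275.
d = −(3/4) ln(1 − 4p/3) = −0.75 ln(1 − 0.366667) = −0.75 ln(0.633333)
  = −0.75 × (-0.456759) = 0.342569 substitutions/site.
Under a molecular clock d = 2μt, so t = d/(2μ) = 0.342569 / (2 × 8.3 × 10^-9) = 20.64 million years.

20.64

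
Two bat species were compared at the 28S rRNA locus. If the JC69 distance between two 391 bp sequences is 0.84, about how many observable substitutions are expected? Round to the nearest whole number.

198

Invert JC69: p = (3/4)(1 − e^(−4d/3)) = 0.75 × (1 − e^(-1.12)) = 0.75 × (1 − 0.326280) = 0.505290.
Expected differing sites = pL ≈ 0.505290 × 391 = 197.56839 ≈ 198.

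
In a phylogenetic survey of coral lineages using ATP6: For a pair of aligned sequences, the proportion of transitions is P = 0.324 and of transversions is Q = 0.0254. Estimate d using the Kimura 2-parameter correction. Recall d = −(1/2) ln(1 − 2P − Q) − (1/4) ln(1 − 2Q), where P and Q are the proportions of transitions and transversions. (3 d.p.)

0.573

Under the Kimura two-parameter model, d = −½ ln(1 − 2P − Q) − ¼ ln(1 − 2Q).
1 − 2P − Q = 0.3266, giving −½ ln(0.3266) = 0.559510.
1 − 2Q = 0.9492, giving −¼ ln(0.9492) = 0.013034.
d = 0.559510 + 0.013034 = 0.572544.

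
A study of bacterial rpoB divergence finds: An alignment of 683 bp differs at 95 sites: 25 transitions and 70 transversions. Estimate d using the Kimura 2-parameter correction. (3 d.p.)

0.154

P = 25/683 ≈ 0.036603 and Q = 70/683 ≈ 0.102489.
Under the Kimura two-parameter model, d = −½ ln(1 − 2P − Q) − ¼ ln(1 − 2Q).
1 − 2P − Q = 0.824305, giving −½ ln(0.824305) = 0.096607.
1 − 2Q = 0.795022, giving −¼ ln(0.795022) = 0.057346.
d = 0.096607 + 0.057346 = 0.153953.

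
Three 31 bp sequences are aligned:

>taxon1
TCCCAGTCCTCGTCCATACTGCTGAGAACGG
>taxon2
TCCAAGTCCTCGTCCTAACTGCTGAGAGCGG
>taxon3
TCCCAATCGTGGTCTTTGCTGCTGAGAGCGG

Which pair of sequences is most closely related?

taxon1–taxon2: 4/31 differ, p = 0.129, d = 0.142.
taxon1–taxon3: 7/31 differ, p = 0.226, d = 0.269.
taxon2–taxon3: 7/31 differ, p = 0.226, d = 0.269.
The smallest distance is between taxon1 and taxon2.

taxon1 and taxon2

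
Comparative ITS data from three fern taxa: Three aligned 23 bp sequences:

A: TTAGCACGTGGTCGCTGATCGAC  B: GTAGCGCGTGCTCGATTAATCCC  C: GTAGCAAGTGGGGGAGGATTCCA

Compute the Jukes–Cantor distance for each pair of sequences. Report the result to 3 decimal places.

A–B: 9/23 sites differ → p ≈ 0.391304, d = −0.75 ln(1 − 0.521739) = 0.553199 ≈ 0.553.
A–C: 10/23 sites differ → p ≈ 0.434783, d = −0.75 ln(1 − 0.579711) = 0.650110 ≈ 0.650.
B–C: 9/23 sites differ → p ≈ 0.391304, d = −0.75 ln(1 − 0.521739) = 0.553199 ≈ 0.553.

d(A,B) = 0.553, d(A,C) = 0.650, d(B,C) = 0.553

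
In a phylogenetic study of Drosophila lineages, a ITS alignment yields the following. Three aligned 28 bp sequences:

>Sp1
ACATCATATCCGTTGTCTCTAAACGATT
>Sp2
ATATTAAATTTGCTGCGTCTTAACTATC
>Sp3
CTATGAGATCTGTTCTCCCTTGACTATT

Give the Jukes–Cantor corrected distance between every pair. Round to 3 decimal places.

d(Sp1,Sp2) = 0.556, d(Sp1,Sp3) = 0.485, d(Sp2,Sp3) = 0.556

Sp1–Sp2: 11/28 sites differ → p ≈ 0.392857, d = −0.75 ln(1 − 0.523809) = 0.556452 ≈ 0.556.
Sp1–Sp3: 10/28 sites differ → p ≈ 0.357143, d = −0.75 ln(1 − 0.476191) = 0.484971 ≈ 0.485.
Sp2–Sp3: 11/28 sites differ → p ≈ 0.392857, d = −0.75 ln(1 − 0.523809) = 0.556452 ≈ 0.556.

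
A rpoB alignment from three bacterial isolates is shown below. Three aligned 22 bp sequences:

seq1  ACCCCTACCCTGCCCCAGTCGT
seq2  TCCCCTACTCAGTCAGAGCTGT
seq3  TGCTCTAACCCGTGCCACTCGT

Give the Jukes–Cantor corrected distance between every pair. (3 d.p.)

d(seq1,seq2) = 0.497, d(seq1,seq3) = 0.497, d(seq2,seq3) = 0.824

seq1–seq2: 8/22 sites differ → p ≈ 0.363636, d = −0.75 ln(1 − 0.484848) = 0.497470 ≈ 0.497.
seq1–seq3: 8/22 sites differ → p ≈ 0.363636, d = −0.75 ln(1 − 0.484848) = 0.497470 ≈ 0.497.
seq2–seq3: 11/22 sites differ → p = 0.5, d = −0.75 ln(1 − 0.666667) = 0.823960 ≈ 0.824.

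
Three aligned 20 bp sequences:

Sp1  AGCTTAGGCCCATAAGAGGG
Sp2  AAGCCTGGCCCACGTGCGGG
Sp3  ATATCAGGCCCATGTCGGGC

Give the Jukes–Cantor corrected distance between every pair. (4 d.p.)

d(Sp1,Sp2) = 0.6872, d(Sp1,Sp3) = 0.5716, d(Sp2,Sp3) = 0.5716

Sp1–Sp2: 9/20 sites differ → p = 0.45, d = −0.75 ln(1 − 0.6) = 0.687218 ≈ 0.6872.
Sp1–Sp3: 8/20 sites differ → p = 0.4, d = −0.75 ln(1 − 0.533333) = 0.571605 ≈ 0.5716.
Sp2–Sp3: 8/20 sites differ → p = 0.4, d = −0.75 ln(1 − 0.533333) = 0.571605 ≈ 0.5716.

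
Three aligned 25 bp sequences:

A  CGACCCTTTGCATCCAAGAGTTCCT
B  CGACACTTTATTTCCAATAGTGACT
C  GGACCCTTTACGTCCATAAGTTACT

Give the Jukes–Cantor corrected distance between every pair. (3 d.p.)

A–B: 7/25 sites differ → p = 0.28, d = −0.75 ln(1 − 0.373333) = 0.350505 ≈ 0.351.
A–C: 6/25 sites differ → p = 0.24, d = −0.75 ln(1 − 0.32) = 0.289247 ≈ 0.289.
B–C: 7/25 sites differ → p = 0.28, d = −0.75 ln(1 − 0.373333) = 0.350505 ≈ 0.351.

d(A,B) = 0.351, d(A,C) = 0.289, d(B,C) = 0.351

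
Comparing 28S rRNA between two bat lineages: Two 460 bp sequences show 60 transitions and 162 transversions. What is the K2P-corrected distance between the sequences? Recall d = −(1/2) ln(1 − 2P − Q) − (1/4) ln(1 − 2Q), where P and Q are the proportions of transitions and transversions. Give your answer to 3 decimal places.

P = 60/460 ≈ 0.130435 and Q = 162/460 ≈ 0.352174.
Under the Kimura two-parameter model, d = −½ ln(1 − 2P − Q) − ¼ ln(1 − 2Q).
1 − 2P − Q = 0.386956, giving −½ ln(0.386956) = 0.474722.
1 − 2Q = 0.295652, giving −¼ ln(0.295652) = 0.304643.
d = 0.474722 + 0.304643 = 0.779365.

0.779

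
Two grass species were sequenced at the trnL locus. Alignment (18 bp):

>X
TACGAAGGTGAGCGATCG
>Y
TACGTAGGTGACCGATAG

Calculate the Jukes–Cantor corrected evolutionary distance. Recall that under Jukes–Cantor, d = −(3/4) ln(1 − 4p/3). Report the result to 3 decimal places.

The sequences differ at 3 of 18 sites (5, 12, 17), so p = 3/18 ≈ 0.166667.
d = −(3/4) ln(1 − 4p/3) = −0.75 ln(1 − 0.222223) = −0.75 ln(0.777777)
  = −0.75 × (-0.251315) = 0.188486 substitutions/site.

0.188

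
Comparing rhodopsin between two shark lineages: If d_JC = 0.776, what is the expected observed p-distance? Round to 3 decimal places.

0.483

p = (3/4)(1 − e^(−4d/3)) = 0.75 × (1 − e^(-1.034667)) = 0.75 × (1 − 0.355345) = 0.483491.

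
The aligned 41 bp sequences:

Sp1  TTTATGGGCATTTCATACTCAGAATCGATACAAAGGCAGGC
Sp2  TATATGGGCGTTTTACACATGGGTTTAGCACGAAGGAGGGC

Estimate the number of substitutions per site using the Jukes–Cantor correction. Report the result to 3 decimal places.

The sequences differ at 16 of 41 sites, so p = 16/41 ≈ 0.390244.
d = −(3/4) ln(1 − 4p/3) = −0.75 ln(1 − 0.520325) = −0.75 ln(0.479675)
  = −0.75 × (-0.734646) = 0.550985 substitutions/site.

0.551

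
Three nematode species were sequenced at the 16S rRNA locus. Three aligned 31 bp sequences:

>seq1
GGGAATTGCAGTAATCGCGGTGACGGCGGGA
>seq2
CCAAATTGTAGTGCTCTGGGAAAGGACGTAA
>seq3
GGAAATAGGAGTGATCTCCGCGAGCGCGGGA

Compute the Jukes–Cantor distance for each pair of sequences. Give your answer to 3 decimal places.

d(seq1,seq2) = 0.691, d(seq1,seq3) = 0.367, d(seq2,seq3) = 0.614

seq1–seq2: 14/31 sites differ → p ≈ 0.451613, d = −0.75 ln(1 − 0.602151) = 0.691262 ≈ 0.691.
seq1–seq3: 9/31 sites differ → p ≈ 0.290323, d = −0.75 ln(1 − 0.387097) = 0.367161 ≈ 0.367.
seq2–seq3: 13/31 sites differ → p ≈ 0.419355, d = −0.75 ln(1 − 0.55914) = 0.614271 ≈ 0.614.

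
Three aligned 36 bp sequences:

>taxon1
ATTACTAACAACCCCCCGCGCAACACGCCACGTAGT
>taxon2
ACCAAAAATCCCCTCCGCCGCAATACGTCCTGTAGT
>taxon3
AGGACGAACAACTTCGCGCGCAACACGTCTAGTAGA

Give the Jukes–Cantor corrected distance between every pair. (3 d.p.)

d(taxon1,taxon2) = 0.548, d(taxon1,taxon3) = 0.347, d(taxon2,taxon3) = 0.608

taxon1–taxon2: 14/36 sites differ → p ≈ 0.388889, d = −0.75 ln(1 − 0.518519) = 0.548166 ≈ 0.548.
taxon1–taxon3: 10/36 sites differ → p ≈ 0.277778, d = −0.75 ln(1 − 0.370371) = 0.346968 ≈ 0.347.
taxon2–taxon3: 15/36 sites differ → p ≈ 0.416667, d = −0.75 ln(1 − 0.555556) = 0.608198 ≈ 0.608.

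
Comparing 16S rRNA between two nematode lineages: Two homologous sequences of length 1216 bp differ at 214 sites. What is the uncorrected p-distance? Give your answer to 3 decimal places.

0.176

p = 214/1216 = 0.175986… ≈ 0.176 (to 3 d.p.).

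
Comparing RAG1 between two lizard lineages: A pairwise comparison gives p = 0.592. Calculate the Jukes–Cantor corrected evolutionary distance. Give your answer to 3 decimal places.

1.168

d = −(3/4) ln(1 − 4p/3) = −0.75 ln(1 − 0.789333) = −0.75 ln(0.210667)
  = −0.75 × (-1.557477) = 1.168108 substitutions/site.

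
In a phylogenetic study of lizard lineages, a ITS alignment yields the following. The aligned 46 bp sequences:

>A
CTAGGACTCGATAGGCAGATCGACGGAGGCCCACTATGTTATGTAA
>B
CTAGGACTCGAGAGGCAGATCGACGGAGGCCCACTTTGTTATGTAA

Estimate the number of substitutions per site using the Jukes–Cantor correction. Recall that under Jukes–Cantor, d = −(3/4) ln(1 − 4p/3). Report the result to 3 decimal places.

0.045

The sequences differ at 2 of 46 sites (12, 36), so p = 2/46 ≈ 0.043478.
d = −(3/4) ln(1 − 4p/3) = −0.75 ln(1 − 0.057971) = −0.75 ln(0.942029)
  = −0.75 × (-0.059719) = 0.044789 substitutions/site.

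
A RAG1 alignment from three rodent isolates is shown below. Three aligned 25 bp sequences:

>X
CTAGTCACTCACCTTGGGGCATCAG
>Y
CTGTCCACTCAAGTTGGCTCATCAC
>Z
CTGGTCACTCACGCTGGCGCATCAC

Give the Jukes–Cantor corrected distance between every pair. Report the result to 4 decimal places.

d(X,Y) = 0.4172, d(X,Z) = 0.2326, d(Y,Z) = 0.2326

X–Y: 8/25 sites differ → p = 0.32, d = −0.75 ln(1 − 0.426667) = 0.417216 ≈ 0.4172.
X–Z: 5/25 sites differ → p = 0.2, d = −0.75 ln(1 − 0.266667) = 0.232617 ≈ 0.2326.
Y–Z: 5/25 sites differ → p = 0.2, d = −0.75 ln(1 − 0.266667) = 0.232617 ≈ 0.2326.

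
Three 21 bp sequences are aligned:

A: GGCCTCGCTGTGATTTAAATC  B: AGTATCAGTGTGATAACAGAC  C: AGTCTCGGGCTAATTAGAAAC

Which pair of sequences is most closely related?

B and C

A–B: 10/21 differ, p = 0.476, d = 0.756.
A–C: 9/21 differ, p = 0.429, d = 0.635.
B–C: 8/21 differ, p = 0.381, d = 0.532.
The smallest distance is between B and C.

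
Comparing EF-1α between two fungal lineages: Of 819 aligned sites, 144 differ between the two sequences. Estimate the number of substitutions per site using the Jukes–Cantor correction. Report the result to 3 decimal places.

0.200

p = 144/819 ≈ 0.175824.
d = −(3/4) ln(1 − 4p/3) = −0.75 ln(1 − 0.234432) = −0.75 ln(0.765568)
  = −0.75 × (-0.267137) = 0.200353 substitutions/site.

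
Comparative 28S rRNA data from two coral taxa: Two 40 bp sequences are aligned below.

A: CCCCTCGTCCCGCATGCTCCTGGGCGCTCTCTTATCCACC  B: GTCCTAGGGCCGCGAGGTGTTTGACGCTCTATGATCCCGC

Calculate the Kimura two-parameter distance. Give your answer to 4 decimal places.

Of 40 sites, 4 differences are transitions and 12 are transversions, so P = 4/40 = 0.1 and Q = 12/40 = 0.3.
Under the Kimura two-parameter model, d = −½ ln(1 − 2P − Q) − ¼ ln(1 − 2Q).
1 − 2P − Q = 0.5, giving −½ ln(0.5) = 0.346574.
1 − 2Q = 0.4, giving −¼ ln(0.4) = 0.229073.
d = 0.346574 + 0.229073 = 0.575647.

0.5756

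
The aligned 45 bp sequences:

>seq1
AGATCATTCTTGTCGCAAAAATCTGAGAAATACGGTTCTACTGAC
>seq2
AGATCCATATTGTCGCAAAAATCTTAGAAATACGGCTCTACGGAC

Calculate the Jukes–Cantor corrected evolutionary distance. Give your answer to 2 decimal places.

0.15

The sequences differ at 6 of 45 sites (6, 7, 9, 25, 36, 42), so p = 6/45 ≈ 0.133333.
d = −(3/4) ln(1 − 4p/3) = −0.75 ln(1 − 0.177777) = −0.75 ln(0.822223)
  = −0.75 × (-0.195744) = 0.146808 substitutions/site.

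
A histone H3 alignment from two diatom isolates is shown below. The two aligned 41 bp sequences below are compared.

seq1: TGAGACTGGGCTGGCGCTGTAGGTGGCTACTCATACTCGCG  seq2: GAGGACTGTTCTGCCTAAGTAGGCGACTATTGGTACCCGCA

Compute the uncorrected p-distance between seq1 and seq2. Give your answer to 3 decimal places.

0.390

The sequences differ at 16 of 41 positions.
p = 16/41 = 0.390243… ≈ 0.390 (to 3 d.p.).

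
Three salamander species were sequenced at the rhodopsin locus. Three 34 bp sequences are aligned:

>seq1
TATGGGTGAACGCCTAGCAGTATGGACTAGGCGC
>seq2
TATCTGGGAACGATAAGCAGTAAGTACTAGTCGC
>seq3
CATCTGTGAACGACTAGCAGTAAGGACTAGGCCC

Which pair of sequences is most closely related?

seq1–seq2: 9/34 differ, p = 0.265, d = 0.326.
seq1–seq3: 6/34 differ, p = 0.176, d = 0.201.
seq2–seq3: 7/34 differ, p = 0.206, d = 0.241.
The smallest distance is between seq1 and seq3.

seq1 and seq3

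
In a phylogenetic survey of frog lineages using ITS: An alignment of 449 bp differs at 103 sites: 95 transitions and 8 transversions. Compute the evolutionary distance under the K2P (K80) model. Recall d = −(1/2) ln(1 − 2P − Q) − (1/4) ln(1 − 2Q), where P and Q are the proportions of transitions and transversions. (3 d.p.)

P = 95/449 ≈ 0.211581 and Q = 8/449 ≈ 0.017817.
Under the Kimura two-parameter model, d = −½ ln(1 − 2P − Q) − ¼ ln(1 − 2Q).
1 − 2P − Q = 0.559021, giving −½ ln(0.559021) = 0.290784.
1 − 2Q = 0.964366, giving −¼ ln(0.964366) = 0.009071.
d = 0.290784 + 0.009071 = 0.299855.

0.300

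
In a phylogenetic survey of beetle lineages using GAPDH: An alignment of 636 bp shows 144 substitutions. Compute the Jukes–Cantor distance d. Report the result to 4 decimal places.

0.2695

p = 144/636 ≈ 0.226415.
d = −(3/4) ln(1 − 4p/3) = −0.75 ln(1 − 0.301887) = −0.75 ln(0.698113)
  = −0.75 × (-0.359374) = 0.269531 substitutions/site.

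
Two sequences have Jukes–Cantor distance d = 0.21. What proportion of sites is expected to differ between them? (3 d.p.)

p = (3/4)(1 − e^(−4d/3)) = 0.75 × (1 − e^(-0.28)) = 0.75 × (1 − 0.755784) = 0.183162.

0.183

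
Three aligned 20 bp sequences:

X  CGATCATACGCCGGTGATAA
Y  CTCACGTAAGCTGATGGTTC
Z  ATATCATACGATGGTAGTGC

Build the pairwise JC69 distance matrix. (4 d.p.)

d(X,Y) = 0.8240, d(X,Z) = 0.5716, d(Y,Z) = 0.6872

X–Y: 10/20 sites differ → p = 0.5, d = −0.75 ln(1 − 0.666667) = 0.823960 ≈ 0.8240.
X–Z: 8/20 sites differ → p = 0.4, d = −0.75 ln(1 − 0.533333) = 0.571605 ≈ 0.5716.
Y–Z: 9/20 sites differ → p = 0.45, d = −0.75 ln(1 − 0.6) = 0.687218 ≈ 0.6872.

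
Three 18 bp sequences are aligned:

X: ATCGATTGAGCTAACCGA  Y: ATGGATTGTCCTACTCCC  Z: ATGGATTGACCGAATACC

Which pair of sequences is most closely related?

Y and Z

X–Y: 7/18 differ, p = 0.389, d = 0.548.
X–Z: 7/18 differ, p = 0.389, d = 0.548.
Y–Z: 4/18 differ, p = 0.222, d = 0.264.
The smallest distance is between Y and Z.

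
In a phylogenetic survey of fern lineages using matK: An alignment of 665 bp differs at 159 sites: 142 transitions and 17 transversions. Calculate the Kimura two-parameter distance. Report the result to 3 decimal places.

P = 142/665 ≈ 0.213534 and Q = 17/665 ≈ 0.025564.
Under the Kimura two-parameter model, d = −½ ln(1 − 2P − Q) − ¼ ln(1 − 2Q).
1 − 2P − Q = 0.547368, giving −½ ln(0.547368) = 0.301317.
1 − 2Q = 0.948872, giving −¼ ln(0.948872) = 0.013120.
d = 0.301317 + 0.013120 = 0.314437.

0.314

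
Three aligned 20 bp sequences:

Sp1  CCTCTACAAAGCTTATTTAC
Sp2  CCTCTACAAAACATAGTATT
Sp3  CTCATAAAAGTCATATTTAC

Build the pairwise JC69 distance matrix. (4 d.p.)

Sp1–Sp2: 6/20 sites differ → p = 0.3, d = −0.75 ln(1 − 0.4) = 0.383119 ≈ 0.3831.
Sp1–Sp3: 7/20 sites differ → p = 0.35, d = −0.75 ln(1 − 0.466667) = 0.471457 ≈ 0.4715.
Sp2–Sp3: 10/20 sites differ → p = 0.5, d = −0.75 ln(1 − 0.666667) = 0.823960 ≈ 0.8240.

d(Sp1,Sp2) = 0.3831, d(Sp1,Sp3) = 0.4715, d(Sp2,Sp3) = 0.8240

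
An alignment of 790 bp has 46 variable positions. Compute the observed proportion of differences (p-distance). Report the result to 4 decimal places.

0.0582

p = 46/790 = 0.058227… ≈ 0.0582 (to 4 d.p.).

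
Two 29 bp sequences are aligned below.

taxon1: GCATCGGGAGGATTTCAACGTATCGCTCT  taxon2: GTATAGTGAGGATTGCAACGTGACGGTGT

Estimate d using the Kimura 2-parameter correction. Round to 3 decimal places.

0.345

Of 29 sites, 2 differences are transitions and 6 are transversions, so P = 2/29 ≈ 0.068966 and Q = 6/29 ≈ 0.206897.
Under the Kimura two-parameter model, d = −½ ln(1 − 2P − Q) − ¼ ln(1 − 2Q).
1 − 2P − Q = 0.655171, giving −½ ln(0.655171) = 0.211430.
1 − 2Q = 0.586206, giving −¼ ln(0.586206) = 0.133521.
d = 0.211430 + 0.133521 = 0.344951.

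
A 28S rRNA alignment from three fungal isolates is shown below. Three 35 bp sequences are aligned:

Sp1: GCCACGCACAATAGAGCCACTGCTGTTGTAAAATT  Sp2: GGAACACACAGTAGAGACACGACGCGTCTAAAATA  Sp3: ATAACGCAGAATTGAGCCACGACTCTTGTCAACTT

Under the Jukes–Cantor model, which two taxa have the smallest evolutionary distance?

Sp1–Sp2: 12/35 differ, p = 0.343, d = 0.458.
Sp1–Sp3: 10/35 differ, p = 0.286, d = 0.360.
Sp2–Sp3: 13/35 differ, p = 0.371, d = 0.513.
The smallest distance is between Sp1 and Sp3.

Sp1 and Sp3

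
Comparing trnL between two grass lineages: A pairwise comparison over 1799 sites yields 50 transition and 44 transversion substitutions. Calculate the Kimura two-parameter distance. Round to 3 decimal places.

0.054

P = 50/1799 ≈ 0.027793 and Q = 44/1799 ≈ 0.024458.
Under the Kimura two-parameter model, d = −½ ln(1 − 2P − Q) − ¼ ln(1 − 2Q).
1 − 2P − Q = 0.919956, giving −½ ln(0.919956) = 0.041715.
1 − 2Q = 0.951084, giving −¼ ln(0.951084) = 0.012538.
d = 0.041715 + 0.012538 = 0.054253.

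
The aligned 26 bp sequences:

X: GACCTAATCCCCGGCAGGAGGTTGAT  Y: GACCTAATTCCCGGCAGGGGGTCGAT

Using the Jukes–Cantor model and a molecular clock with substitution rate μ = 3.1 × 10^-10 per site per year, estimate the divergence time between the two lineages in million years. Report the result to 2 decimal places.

202.08

The sequences differ at 3 of 26 sites (9, 19, 23), so p = 3/26 ≈ 0.115385.
d = −(3/4) ln(1 − 4p/3) = −0.75 ln(1 − 0.153847) = −0.75 ln(0.846153)
  = −0.75 × (-0.167055) = 0.125291 substitutions/site.
Under a molecular clock d = 2μt, so t = d/(2μ) = 0.125291 / (2 × 3.1 × 10^-10) = 202.08 million years.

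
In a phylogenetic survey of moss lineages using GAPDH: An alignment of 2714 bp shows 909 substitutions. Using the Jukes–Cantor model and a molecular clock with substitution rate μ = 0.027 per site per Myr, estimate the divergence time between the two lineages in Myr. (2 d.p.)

8.22

p = 909/2714 ≈ 0.33493.
d = −(3/4) ln(1 − 4p/3) = −0.75 ln(1 − 0.446573) = −0.75 ln(0.553427)
  = −0.75 × (-0.591625) = 0.443719 substitutions/site.
Under a molecular clock d = 2μt, so t = d/(2μ) = 0.443719 / (2 × 0.027) = 8.22 Myr.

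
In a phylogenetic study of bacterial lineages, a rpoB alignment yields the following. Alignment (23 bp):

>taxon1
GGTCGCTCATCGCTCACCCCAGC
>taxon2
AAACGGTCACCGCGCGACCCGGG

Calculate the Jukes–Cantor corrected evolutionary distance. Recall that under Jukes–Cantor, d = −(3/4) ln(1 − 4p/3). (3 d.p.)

The sequences differ at 10 of 23 sites (1, 2, 3, 6, 10, 14, 16, 17, 21, 23), so p = 10/23 ≈ 0.434783.
d = −(3/4) ln(1 − 4p/3) = −0.75 ln(1 − 0.579711) = −0.75 ln(0.420289)
  = −0.75 × (-0.866813) = 0.650110 substitutions/site.

0.650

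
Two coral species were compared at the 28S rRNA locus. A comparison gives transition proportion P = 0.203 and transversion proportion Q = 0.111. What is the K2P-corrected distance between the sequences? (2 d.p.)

0.43

Under the Kimura two-parameter model, d = −½ ln(1 − 2P − Q) − ¼ ln(1 − 2Q).
1 − 2P − Q = 0.483, giving −½ ln(0.483) = 0.363869.
1 − 2Q = 0.778, giving −¼ ln(0.778) = 0.062757.
d = 0.363869 + 0.062757 = 0.426626.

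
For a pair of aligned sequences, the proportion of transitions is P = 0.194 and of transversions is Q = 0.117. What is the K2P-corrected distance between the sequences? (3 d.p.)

0.418

Under the Kimura two-parameter model, d = −½ ln(1 − 2P − Q) − ¼ ln(1 − 2Q).
1 − 2P − Q = 0.495, giving −½ ln(0.495) = 0.351599.
1 − 2Q = 0.766, giving −¼ ln(0.766) = 0.066643.
d = 0.351599 + 0.066643 = 0.418242.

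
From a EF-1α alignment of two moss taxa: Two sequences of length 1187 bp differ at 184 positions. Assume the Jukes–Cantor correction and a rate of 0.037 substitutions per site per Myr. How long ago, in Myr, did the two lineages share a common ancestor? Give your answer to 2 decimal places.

p = 184/1187 ≈ 0.155013.
d = −(3/4) ln(1 − 4p/3) = −0.75 ln(1 − 0.206684) = −0.75 ln(0.793316)
  = −0.75 × (-0.231534) = 0.173651 substitutions/site.
Under a molecular clock d = 2μt, so t = d/(2μ) = 0.173651 / (2 × 0.037) = 2.35 Myr.

2.35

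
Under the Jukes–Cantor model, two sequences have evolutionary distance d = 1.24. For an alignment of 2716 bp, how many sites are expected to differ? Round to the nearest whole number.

1647

Invert JC69: p = (3/4)(1 − e^(−4d/3)) = 0.75 × (1 − e^(-1.653333)) = 0.75 × (1 − 0.191411) = 0.606442.
Expected differing sites = pL ≈ 0.606442 × 2716 = 1647.096472 ≈ 1647.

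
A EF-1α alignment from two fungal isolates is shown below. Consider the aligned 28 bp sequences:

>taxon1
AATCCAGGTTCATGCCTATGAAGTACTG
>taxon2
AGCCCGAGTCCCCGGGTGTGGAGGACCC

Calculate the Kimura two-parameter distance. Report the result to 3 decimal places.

0.972

Of 28 sites, 9 differences are transitions and 5 are transversions, so P = 9/28 ≈ 0.321429 and Q = 5/28 ≈ 0.178571.
Under the Kimura two-parameter model, d = −½ ln(1 − 2P − Q) − ¼ ln(1 − 2Q).
1 − 2P − Q = 0.178571, giving −½ ln(0.178571) = 0.861384.
1 − 2Q = 0.642858, giving −¼ ln(0.642858) = 0.110458.
d = 0.861384 + 0.110458 = 0.971842.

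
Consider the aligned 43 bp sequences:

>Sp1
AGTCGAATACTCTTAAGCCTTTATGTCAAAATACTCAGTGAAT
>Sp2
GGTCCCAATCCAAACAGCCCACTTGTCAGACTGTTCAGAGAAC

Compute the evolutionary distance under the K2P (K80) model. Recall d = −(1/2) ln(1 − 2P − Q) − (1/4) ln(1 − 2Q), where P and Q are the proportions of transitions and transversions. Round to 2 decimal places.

Of 43 sites, 8 differences are transitions and 12 are transversions, so P = 8/43 ≈ 0.186047 and Q = 12/43 ≈ 0.27907.
Under the Kimura two-parameter model, d = −½ ln(1 − 2P − Q) − ¼ ln(1 − 2Q).
1 − 2P − Q = 0.348836, giving −½ ln(0.348836) = 0.526577.
1 − 2Q = 0.44186, giving −¼ ln(0.44186) = 0.204191.
d = 0.526577 + 0.204191 = 0.730768.

0.73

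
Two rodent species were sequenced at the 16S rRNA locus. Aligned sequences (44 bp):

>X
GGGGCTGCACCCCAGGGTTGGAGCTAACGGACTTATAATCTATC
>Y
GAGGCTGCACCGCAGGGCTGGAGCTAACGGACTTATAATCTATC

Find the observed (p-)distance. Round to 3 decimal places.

0.068

The sequences differ at 3 of 44 positions (sites 2, 12, 18).
p = 3/44 = 0.068181… ≈ 0.068 (to 3 d.p.).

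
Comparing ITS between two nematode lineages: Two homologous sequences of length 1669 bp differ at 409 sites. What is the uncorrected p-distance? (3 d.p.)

p = 409/1669 = 0.245056… ≈ 0.245 (to 3 d.p.).

0.245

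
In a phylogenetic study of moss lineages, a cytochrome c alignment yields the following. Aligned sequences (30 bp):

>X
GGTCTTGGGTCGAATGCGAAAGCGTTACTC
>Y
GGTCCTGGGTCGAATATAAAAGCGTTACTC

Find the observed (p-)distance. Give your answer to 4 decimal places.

The sequences differ at 4 of 30 positions (sites 5, 16, 17, 18).
p = 4/30 = 0.133333… ≈ 0.1333 (to 4 d.p.).

0.1333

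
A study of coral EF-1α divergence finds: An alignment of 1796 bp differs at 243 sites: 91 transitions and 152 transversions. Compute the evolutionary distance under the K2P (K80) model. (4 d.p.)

0.1492

P = 91/1796 ≈ 0.050668 and Q = 152/1796 ≈ 0.084633.
Under the Kimura two-parameter model, d = −½ ln(1 − 2P − Q) − ¼ ln(1 − 2Q).
1 − 2P − Q = 0.814031, giving −½ ln(0.814031) = 0.102878.
1 − 2Q = 0.830734, giving −¼ ln(0.830734) = 0.046361.
d = 0.102878 + 0.046361 = 0.149239.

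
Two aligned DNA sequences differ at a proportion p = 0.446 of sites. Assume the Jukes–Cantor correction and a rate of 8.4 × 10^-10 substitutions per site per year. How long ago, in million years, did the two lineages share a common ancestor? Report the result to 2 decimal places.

d = −(3/4) ln(1 − 4p/3) = −0.75 ln(1 − 0.594667) = −0.75 ln(0.405333)
  = −0.75 × (-0.903046) = 0.677285 substitutions/site.
Under a molecular clock d = 2μt, so t = d/(2μ) = 0.677285 / (2 × 8.4 × 10^-10) = 403.15 million years.

403.15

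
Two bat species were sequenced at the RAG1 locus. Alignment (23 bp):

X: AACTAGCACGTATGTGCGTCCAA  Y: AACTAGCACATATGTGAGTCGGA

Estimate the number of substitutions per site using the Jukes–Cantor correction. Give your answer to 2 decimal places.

0.20

The sequences differ at 4 of 23 sites (10, 17, 21, 22), so p = 4/23 ≈ 0.173913.
d = −(3/4) ln(1 − 4p/3) = −0.75 ln(1 − 0.231884) = −0.75 ln(0.768116)
  = −0.75 × (-0.263815) = 0.197861 substitutions/site.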